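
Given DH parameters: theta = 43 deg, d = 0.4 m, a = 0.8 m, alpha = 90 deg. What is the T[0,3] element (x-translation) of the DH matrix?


T[0,3] = a * cos(theta)
= 0.8 * cos(43 deg)
= 0.8 * 0.7314
= 0.5851


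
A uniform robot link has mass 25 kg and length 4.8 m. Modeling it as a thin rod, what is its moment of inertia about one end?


I = (1/3) * m * L^2
= (1/3) * 25 * 4.8^2
= 0.333333 * 25 * 23.04
= 192.0 kg*m^2


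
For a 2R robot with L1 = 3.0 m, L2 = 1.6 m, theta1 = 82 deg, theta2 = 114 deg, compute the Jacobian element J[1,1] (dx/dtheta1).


J[1,1] = -L1*sin(t1) - L2*sin(t1+t2)
= -3.0*sin(82) - 1.6*sin(196)
= -2.5298


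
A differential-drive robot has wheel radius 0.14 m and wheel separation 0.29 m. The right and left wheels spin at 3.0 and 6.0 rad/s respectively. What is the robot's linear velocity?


vR = r*wR = 0.14*3.0 = 0.42 m/s
vL = r*wL = 0.14*6.0 = 0.84 m/s
v = (vR+vL)/2 = 0.63 m/s
omega = (vR-vL)/L = -1.4483 rad/s
linear velocity = 0.63 m/s


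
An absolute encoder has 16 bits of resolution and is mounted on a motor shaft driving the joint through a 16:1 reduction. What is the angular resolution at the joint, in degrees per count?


counts = 2^16 = 65536
effective counts at joint = 65536 * 16 = 1048576
resolution = 360 / 1048576
= 3.4332e-04 deg/count


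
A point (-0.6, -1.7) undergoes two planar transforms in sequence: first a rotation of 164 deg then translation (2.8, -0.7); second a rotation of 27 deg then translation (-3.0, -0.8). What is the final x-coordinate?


After transform 1:
x1 = cos(164)*-0.6 - sin(164)*-1.7 + 2.8 = 3.8453
y1 = sin(164)*-0.6 + cos(164)*-1.7 + -0.7 = 0.7688
After transform 2:
x2 = cos(27)*3.8453 - sin(27)*0.7688 + -3.0
= 0.0772


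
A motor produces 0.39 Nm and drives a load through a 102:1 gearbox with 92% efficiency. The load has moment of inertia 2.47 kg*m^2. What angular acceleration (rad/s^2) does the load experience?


tau_out = tau_motor * N * eta
= 0.39 * 102 * 0.92 = 36.5976 Nm
alpha = tau_out / I = 36.5976 / 2.47
= 14.8168 rad/s^2


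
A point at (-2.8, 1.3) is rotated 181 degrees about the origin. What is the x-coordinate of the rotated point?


x' = x*cos(theta) - y*sin(theta)
cos(181 deg) = -0.9998, sin(181 deg) = -0.0175
x' = -2.8 * -0.9998 - 1.3 * -0.0175
= 2.7996 - -0.0227
= 2.8223


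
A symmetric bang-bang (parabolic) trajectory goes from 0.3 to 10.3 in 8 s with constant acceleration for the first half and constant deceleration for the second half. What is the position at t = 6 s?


Symmetric rest-to-rest: each phase covers (pf-p0)/2 in time T/2. 0.5*a*(T/2)^2 = (pf-p0)/2 => a = 4*(pf-p0)/T^2
a = 4*(10.3-0.3)/8^2 = 0.625
t = 6 is in the deceleration phase (t > T/2).
p = pf - 0.5*a*(T-t)^2 = 10.3 - 0.5*0.625*2^2
= 9.05


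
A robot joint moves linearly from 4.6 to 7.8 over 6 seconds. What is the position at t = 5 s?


s = t/T = 5/6 = 0.8333
p(t) = p0 + (pf-p0)*s
= 4.6 + (7.8 - 4.6) * 0.8333
= 7.2667


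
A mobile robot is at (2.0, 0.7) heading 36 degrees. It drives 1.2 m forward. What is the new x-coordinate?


x_new = x0 + d*cos(theta)
= 2.0 + 1.2*cos(36)
= 2.0 + 0.9708
= 2.9708


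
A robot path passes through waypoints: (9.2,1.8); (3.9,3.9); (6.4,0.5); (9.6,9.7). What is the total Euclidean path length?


Segment lengths:
  seg1 = sqrt((-5.3)^2 + (2.1)^2) = 5.7009
  seg2 = sqrt((2.5)^2 + (-3.4)^2) = 4.2202
  seg3 = sqrt((3.2)^2 + (9.2)^2) = 9.7406
Total = 19.6617


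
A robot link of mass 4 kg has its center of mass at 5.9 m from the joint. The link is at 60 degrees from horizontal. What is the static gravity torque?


tau = m*g*L*cos(angle)
= 4 * 9.81 * 5.9 * cos(60 deg)
= 4 * 9.81 * 5.9 * 0.5
= 115.758 Nm


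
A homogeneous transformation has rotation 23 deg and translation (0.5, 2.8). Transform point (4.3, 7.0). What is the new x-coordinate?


x' = cos(theta)*px - sin(theta)*py + tx
= 0.9205*4.3 - 0.3907*7.0 + 0.5
= 1.7231


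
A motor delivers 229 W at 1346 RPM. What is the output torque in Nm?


omega = 1346 * 2*pi/60 = 140.9528 rad/s
tau = P / omega = 229 / 140.9528
= 1.6247 Nm


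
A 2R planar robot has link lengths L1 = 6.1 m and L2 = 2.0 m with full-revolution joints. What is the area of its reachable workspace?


r_max = L1 + L2 = 8.1 m
r_min = |L1 - L2| = 4.1 m
Area = pi*(r_max^2 - r_min^2)
= pi*(65.61 - 16.81)
= pi * 48.8
= 153.3097 m^2


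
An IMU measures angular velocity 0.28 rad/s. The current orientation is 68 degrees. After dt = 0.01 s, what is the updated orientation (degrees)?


delta_theta = w * dt = 0.28 * 0.01 = 0.0028 rad
= 0.1604 deg
theta_new = 68 + 0.1604 = 68.1604 deg


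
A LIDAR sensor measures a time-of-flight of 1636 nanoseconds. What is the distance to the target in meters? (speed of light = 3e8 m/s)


tof = 1636 ns = 1.636e-06 s
dist = c * tof / 2
= 3e8 * 1.636e-06 / 2
= 245.4 m


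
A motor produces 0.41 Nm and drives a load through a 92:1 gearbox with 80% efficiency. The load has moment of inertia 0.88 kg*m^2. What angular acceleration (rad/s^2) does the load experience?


tau_out = tau_motor * N * eta
= 0.41 * 92 * 0.8 = 30.176 Nm
alpha = tau_out / I = 30.176 / 0.88
= 34.2909 rad/s^2


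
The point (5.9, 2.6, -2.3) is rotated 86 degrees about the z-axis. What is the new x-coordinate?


Rotation about z-axis: x' = x*cos(theta) - y*sin(theta)
= 5.9 * 0.0698 - 2.6 * 0.9976
= -2.1821


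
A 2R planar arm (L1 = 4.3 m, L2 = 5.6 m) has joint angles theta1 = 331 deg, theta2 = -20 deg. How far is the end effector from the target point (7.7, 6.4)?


End effector via forward kinematics:
x = L1*cos(t1) + L2*cos(t1+t2) = 7.4348
y = L1*sin(t1) + L2*sin(t1+t2) = -6.3111
Distance to target:
d = sqrt((7.7 - 7.4348)^2 + (6.4 - -6.3111)^2)
= sqrt(0.0703 + 161.5709)
= 12.7138 m


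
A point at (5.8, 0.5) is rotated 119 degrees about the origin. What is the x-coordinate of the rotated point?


x' = x*cos(theta) - y*sin(theta)
cos(119 deg) = -0.4848, sin(119 deg) = 0.8746
x' = 5.8 * -0.4848 - 0.5 * 0.8746
= -2.8119 - 0.4373
= -3.2492


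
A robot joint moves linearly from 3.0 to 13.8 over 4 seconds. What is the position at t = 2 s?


s = t/T = 2/4 = 0.5
p(t) = p0 + (pf-p0)*s
= 3.0 + (13.8 - 3.0) * 0.5
= 8.4


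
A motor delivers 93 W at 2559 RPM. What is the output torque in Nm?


omega = 2559 * 2*pi/60 = 267.9779 rad/s
tau = P / omega = 93 / 267.9779
= 0.347 Nm


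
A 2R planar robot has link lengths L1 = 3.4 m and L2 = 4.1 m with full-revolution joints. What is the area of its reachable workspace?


r_max = L1 + L2 = 7.5 m
r_min = |L1 - L2| = 0.7 m
Area = pi*(r_max^2 - r_min^2)
= pi*(56.25 - 0.49)
= pi * 55.76
= 175.1752 m^2


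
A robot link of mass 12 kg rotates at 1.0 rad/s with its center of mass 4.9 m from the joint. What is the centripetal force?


F = m * omega^2 * r
= 12 * 1.0^2 * 4.9
= 12 * 1.0 * 4.9
= 58.8 N


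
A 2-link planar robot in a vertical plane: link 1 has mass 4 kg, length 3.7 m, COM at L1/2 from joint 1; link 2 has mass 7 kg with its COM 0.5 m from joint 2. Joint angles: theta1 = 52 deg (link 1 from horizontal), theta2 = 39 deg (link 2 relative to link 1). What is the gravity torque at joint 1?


Horizontal distance from joint 1 to link-1 COM:
  x_c1 = (L1/2)*cos(t1) = 1.85 * 0.6157 = 1.139 m
Horizontal distance from joint 1 to link-2 COM:
  x_c2 = L1*cos(t1) + Lc2*cos(t1+t2)
       = 3.7*0.6157 + 0.5*-0.0175 = 2.2692 m
tau1 = m1*g*x_c1 + m2*g*x_c2
     = 4*9.81*1.139 + 7*9.81*2.2692
     = 44.6933 + 155.8274
     = 200.5208 Nm


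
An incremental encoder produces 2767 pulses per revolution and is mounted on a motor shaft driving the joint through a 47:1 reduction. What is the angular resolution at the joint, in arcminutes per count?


counts per rev = 2767
effective counts at joint = 2767 * 47 = 130049
resolution = 360*60 / 130049
= 0.1661 arcmin/count


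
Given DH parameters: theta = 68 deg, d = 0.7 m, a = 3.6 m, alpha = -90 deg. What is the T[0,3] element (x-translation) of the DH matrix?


T[0,3] = a * cos(theta)
= 3.6 * cos(68 deg)
= 3.6 * 0.3746
= 1.3486


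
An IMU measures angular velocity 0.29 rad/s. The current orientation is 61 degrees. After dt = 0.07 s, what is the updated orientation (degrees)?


delta_theta = w * dt = 0.29 * 0.07 = 0.0203 rad
= 1.1631 deg
theta_new = 61 + 1.1631 = 62.1631 deg


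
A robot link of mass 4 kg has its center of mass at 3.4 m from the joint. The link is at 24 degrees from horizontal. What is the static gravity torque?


tau = m*g*L*cos(angle)
= 4 * 9.81 * 3.4 * cos(24 deg)
= 4 * 9.81 * 3.4 * 0.9135
= 121.8816 Nm


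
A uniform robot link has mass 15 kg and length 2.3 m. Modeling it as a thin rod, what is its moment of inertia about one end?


I = (1/3) * m * L^2
= (1/3) * 15 * 2.3^2
= 0.333333 * 15 * 5.29
= 26.45 kg*m^2


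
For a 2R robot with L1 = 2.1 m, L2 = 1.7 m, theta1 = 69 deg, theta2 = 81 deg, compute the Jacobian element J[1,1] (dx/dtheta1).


J[1,1] = -L1*sin(t1) - L2*sin(t1+t2)
= -2.1*sin(69) - 1.7*sin(150)
= -2.8105


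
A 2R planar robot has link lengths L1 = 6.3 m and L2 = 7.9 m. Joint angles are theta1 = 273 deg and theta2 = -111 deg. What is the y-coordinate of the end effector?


Convert angles to radians: theta1 = 4.7647, theta2 = -1.9373
y = L1*sin(theta1) + L2*sin(theta1+theta2)
y = -6.2914 + 2.4412
y = -3.8501


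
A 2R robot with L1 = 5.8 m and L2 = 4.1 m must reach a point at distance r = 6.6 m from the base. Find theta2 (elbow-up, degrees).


cos(theta2) = (r^2 - L1^2 - L2^2) / (2*L1*L2)
cos(theta2) = (43.56 - 33.64 - 16.81) / 47.56
cos(theta2) = -0.14487
theta2 = 98.3297 degrees


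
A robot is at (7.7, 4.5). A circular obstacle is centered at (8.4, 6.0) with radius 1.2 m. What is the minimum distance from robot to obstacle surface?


center_dist = sqrt((7.7-8.4)^2 + (4.5-6.0)^2)
= sqrt(0.49 + 2.25)
= 1.6553
min_dist = center_dist - radius = 1.6553 - 1.2 = 0.4553 m


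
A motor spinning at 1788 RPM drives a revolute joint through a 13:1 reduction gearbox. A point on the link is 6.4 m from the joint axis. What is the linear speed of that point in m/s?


omega_motor = 1788 * 2*pi/60 = 187.2389 rad/s
omega_joint = omega_motor / 13 = 14.403 rad/s
v = omega_joint * r = 14.403 * 6.4
= 92.1792 m/s


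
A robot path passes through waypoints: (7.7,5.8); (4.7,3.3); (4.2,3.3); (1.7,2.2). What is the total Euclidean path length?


Segment lengths:
  seg1 = sqrt((-3.0)^2 + (-2.5)^2) = 3.9051
  seg2 = sqrt((-0.5)^2 + (0.0)^2) = 0.5
  seg3 = sqrt((-2.5)^2 + (-1.1)^2) = 2.7313
Total = 7.1364


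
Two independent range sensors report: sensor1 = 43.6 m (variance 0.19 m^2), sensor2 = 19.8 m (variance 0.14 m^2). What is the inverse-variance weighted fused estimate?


w1 = (1/var1) / (1/var1 + 1/var2)
   = 5.2632 / (5.2632 + 7.1429) = 0.4242
w2 = 1 - w1 = 0.5758
fused = w1*s1 + w2*s2 = 18.497 + 11.4
= 29.897 m


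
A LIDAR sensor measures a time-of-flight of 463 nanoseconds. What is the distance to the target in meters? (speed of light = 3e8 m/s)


tof = 463 ns = 4.63e-07 s
dist = c * tof / 2
= 3e8 * 4.63e-07 / 2
= 69.45 m


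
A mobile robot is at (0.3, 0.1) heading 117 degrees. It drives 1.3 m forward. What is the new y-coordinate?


y_new = y0 + d*sin(theta)
= 0.1 + 1.3*sin(117)
= 0.1 + 1.1583
= 1.2583


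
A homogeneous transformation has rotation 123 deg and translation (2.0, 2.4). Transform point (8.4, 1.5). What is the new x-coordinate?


x' = cos(theta)*px - sin(theta)*py + tx
= -0.5446*8.4 - 0.8387*1.5 + 2.0
= -3.833


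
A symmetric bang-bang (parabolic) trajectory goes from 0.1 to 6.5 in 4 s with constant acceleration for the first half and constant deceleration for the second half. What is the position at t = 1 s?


Symmetric rest-to-rest: each phase covers (pf-p0)/2 in time T/2. 0.5*a*(T/2)^2 = (pf-p0)/2 => a = 4*(pf-p0)/T^2
a = 4*(6.5-0.1)/4^2 = 1.6
t = 1 is in the acceleration phase (t <= T/2).
p = p0 + 0.5*a*t^2 = 0.1 + 0.5*1.6*1^2
= 0.9


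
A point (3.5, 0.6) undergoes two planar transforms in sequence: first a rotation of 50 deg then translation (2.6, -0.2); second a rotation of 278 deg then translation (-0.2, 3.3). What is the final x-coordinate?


After transform 1:
x1 = cos(50)*3.5 - sin(50)*0.6 + 2.6 = 4.3901
y1 = sin(50)*3.5 + cos(50)*0.6 + -0.2 = 2.8668
After transform 2:
x2 = cos(278)*4.3901 - sin(278)*2.8668 + -0.2
= 3.2499


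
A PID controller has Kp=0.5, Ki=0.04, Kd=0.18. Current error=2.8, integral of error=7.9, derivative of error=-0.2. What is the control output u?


u = Kp*e + Ki*int(e) + Kd*de/dt
= 0.5*2.8 + 0.04*7.9 + 0.18*(-0.2)
= 1.4 + 0.316 + -0.036
= 1.68


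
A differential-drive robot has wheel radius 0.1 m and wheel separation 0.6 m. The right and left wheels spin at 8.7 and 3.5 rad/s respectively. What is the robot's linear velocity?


vR = r*wR = 0.1*8.7 = 0.87 m/s
vL = r*wL = 0.1*3.5 = 0.35 m/s
v = (vR+vL)/2 = 0.61 m/s
omega = (vR-vL)/L = 0.8667 rad/s
linear velocity = 0.61 m/s


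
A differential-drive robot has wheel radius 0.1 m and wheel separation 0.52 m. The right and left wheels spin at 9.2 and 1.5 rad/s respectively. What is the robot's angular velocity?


vR = r*wR = 0.1*9.2 = 0.92 m/s
vL = r*wL = 0.1*1.5 = 0.15 m/s
v = (vR+vL)/2 = 0.535 m/s
omega = (vR-vL)/L = 1.4808 rad/s
angular velocity = 1.4808 rad/s


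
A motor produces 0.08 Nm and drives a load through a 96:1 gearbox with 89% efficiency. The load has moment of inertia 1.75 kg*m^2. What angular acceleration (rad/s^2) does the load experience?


tau_out = tau_motor * N * eta
= 0.08 * 96 * 0.89 = 6.8352 Nm
alpha = tau_out / I = 6.8352 / 1.75
= 3.9058 rad/s^2


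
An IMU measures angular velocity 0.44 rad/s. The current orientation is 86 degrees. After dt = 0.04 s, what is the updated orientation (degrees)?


delta_theta = w * dt = 0.44 * 0.04 = 0.0176 rad
= 1.0084 deg
theta_new = 86 + 1.0084 = 87.0084 deg


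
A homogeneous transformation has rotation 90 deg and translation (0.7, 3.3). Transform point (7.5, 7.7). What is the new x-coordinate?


x' = cos(theta)*px - sin(theta)*py + tx
= 0.0*7.5 - 1.0*7.7 + 0.7
= -7.0


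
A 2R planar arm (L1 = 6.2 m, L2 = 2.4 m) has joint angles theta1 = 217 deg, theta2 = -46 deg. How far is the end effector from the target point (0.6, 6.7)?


End effector via forward kinematics:
x = L1*cos(t1) + L2*cos(t1+t2) = -7.322
y = L1*sin(t1) + L2*sin(t1+t2) = -3.3558
Distance to target:
d = sqrt((0.6 - -7.322)^2 + (6.7 - -3.3558)^2)
= sqrt(62.758 + 101.1193)
= 12.8015 m


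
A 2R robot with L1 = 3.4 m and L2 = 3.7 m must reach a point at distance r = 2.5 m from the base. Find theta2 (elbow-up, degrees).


cos(theta2) = (r^2 - L1^2 - L2^2) / (2*L1*L2)
cos(theta2) = (6.25 - 11.56 - 13.69) / 25.16
cos(theta2) = -0.755167
theta2 = 139.04 degrees


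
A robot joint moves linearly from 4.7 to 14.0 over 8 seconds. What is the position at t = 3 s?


s = t/T = 3/8 = 0.375
p(t) = p0 + (pf-p0)*s
= 4.7 + (14.0 - 4.7) * 0.375
= 8.1875


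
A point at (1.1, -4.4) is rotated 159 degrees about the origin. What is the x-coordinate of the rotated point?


x' = x*cos(theta) - y*sin(theta)
cos(159 deg) = -0.9336, sin(159 deg) = 0.3584
x' = 1.1 * -0.9336 - -4.4 * 0.3584
= -1.0269 - -1.5768
= 0.5499


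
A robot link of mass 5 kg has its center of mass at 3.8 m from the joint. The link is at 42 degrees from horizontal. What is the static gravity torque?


tau = m*g*L*cos(angle)
= 5 * 9.81 * 3.8 * cos(42 deg)
= 5 * 9.81 * 3.8 * 0.7431
= 138.5148 Nm


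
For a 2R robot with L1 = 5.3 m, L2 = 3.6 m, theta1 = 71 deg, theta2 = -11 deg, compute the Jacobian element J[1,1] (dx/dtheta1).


J[1,1] = -L1*sin(t1) - L2*sin(t1+t2)
= -5.3*sin(71) - 3.6*sin(60)
= -8.1289


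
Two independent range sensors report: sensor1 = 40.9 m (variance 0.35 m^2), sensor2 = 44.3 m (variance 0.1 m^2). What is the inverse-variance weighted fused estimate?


w1 = (1/var1) / (1/var1 + 1/var2)
   = 2.8571 / (2.8571 + 10.0) = 0.2222
w2 = 1 - w1 = 0.7778
fused = w1*s1 + w2*s2 = 9.0889 + 34.4556
= 43.5444 m


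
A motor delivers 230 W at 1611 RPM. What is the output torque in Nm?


omega = 1611 * 2*pi/60 = 168.7035 rad/s
tau = P / omega = 230 / 168.7035
= 1.3633 Nm


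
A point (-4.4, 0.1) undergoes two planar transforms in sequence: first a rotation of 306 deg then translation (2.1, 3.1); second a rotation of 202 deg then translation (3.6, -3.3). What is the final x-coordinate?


After transform 1:
x1 = cos(306)*-4.4 - sin(306)*0.1 + 2.1 = -0.4054
y1 = sin(306)*-4.4 + cos(306)*0.1 + 3.1 = 6.7185
After transform 2:
x2 = cos(202)*-0.4054 - sin(202)*6.7185 + 3.6
= 6.4926


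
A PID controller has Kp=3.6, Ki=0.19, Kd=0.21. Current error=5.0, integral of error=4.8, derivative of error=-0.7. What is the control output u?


u = Kp*e + Ki*int(e) + Kd*de/dt
= 3.6*5.0 + 0.19*4.8 + 0.21*(-0.7)
= 18.0 + 0.912 + -0.147
= 18.765


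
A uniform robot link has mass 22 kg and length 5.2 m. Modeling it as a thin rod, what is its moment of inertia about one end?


I = (1/3) * m * L^2
= (1/3) * 22 * 5.2^2
= 0.333333 * 22 * 27.04
= 198.2933 kg*m^2


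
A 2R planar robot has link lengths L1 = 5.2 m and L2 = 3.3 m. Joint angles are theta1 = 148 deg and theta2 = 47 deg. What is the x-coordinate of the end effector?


Convert angles to radians: theta1 = 2.5831, theta2 = 0.8203
x = L1*cos(theta1) + L2*cos(theta1+theta2)
x = -4.4099 + -3.1876
x = -7.5974


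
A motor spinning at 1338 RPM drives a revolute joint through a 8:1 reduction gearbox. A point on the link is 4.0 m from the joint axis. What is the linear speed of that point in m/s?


omega_motor = 1338 * 2*pi/60 = 140.115 rad/s
omega_joint = omega_motor / 8 = 17.5144 rad/s
v = omega_joint * r = 17.5144 * 4.0
= 70.0575 m/s


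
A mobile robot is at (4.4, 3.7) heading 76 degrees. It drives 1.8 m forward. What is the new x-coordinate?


x_new = x0 + d*cos(theta)
= 4.4 + 1.8*cos(76)
= 4.4 + 0.4355
= 4.8355


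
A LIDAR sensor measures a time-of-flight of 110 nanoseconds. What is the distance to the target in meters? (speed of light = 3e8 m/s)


tof = 110 ns = 1.1e-07 s
dist = c * tof / 2
= 3e8 * 1.1e-07 / 2
= 16.5 m


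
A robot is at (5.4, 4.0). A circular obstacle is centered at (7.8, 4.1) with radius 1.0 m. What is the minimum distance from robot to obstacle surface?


center_dist = sqrt((5.4-7.8)^2 + (4.0-4.1)^2)
= sqrt(5.76 + 0.01)
= 2.4021
min_dist = center_dist - radius = 2.4021 - 1.0 = 1.4021 m


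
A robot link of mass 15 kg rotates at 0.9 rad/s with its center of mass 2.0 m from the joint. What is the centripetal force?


F = m * omega^2 * r
= 15 * 0.9^2 * 2.0
= 15 * 0.81 * 2.0
= 24.3 N


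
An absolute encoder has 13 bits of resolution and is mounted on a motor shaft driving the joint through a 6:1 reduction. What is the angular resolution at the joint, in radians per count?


counts = 2^13 = 8192
effective counts at joint = 8192 * 6 = 49152
resolution = 2*pi / 49152
= 1.2783e-04 rad/count


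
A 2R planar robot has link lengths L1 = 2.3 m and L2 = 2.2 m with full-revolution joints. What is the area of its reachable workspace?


r_max = L1 + L2 = 4.5 m
r_min = |L1 - L2| = 0.1 m
Area = pi*(r_max^2 - r_min^2)
= pi*(20.25 - 0.01)
= pi * 20.24
= 63.5858 m^2


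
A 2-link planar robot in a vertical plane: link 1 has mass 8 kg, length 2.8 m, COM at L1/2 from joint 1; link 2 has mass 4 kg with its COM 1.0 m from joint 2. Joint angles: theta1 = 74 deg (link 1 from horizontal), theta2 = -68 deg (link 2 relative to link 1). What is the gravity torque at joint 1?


Horizontal distance from joint 1 to link-1 COM:
  x_c1 = (L1/2)*cos(t1) = 1.4 * 0.2756 = 0.3859 m
Horizontal distance from joint 1 to link-2 COM:
  x_c2 = L1*cos(t1) + Lc2*cos(t1+t2)
       = 2.8*0.2756 + 1.0*0.9945 = 1.7663 m
tau1 = m1*g*x_c1 + m2*g*x_c2
     = 8*9.81*0.3859 + 4*9.81*1.7663
     = 30.2848 + 69.3099
     = 99.5947 Nm


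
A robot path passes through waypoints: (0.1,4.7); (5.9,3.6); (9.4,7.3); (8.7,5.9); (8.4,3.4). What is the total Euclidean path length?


Segment lengths:
  seg1 = sqrt((5.8)^2 + (-1.1)^2) = 5.9034
  seg2 = sqrt((3.5)^2 + (3.7)^2) = 5.0931
  seg3 = sqrt((-0.7)^2 + (-1.4)^2) = 1.5652
  seg4 = sqrt((-0.3)^2 + (-2.5)^2) = 2.5179
Total = 15.0797


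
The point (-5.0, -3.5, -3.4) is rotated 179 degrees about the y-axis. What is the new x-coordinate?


Rotation about y-axis: x' = x*cos(theta) + z*sin(theta)
= -5.0 * -0.9998 + -3.4 * 0.0175
= 4.9399


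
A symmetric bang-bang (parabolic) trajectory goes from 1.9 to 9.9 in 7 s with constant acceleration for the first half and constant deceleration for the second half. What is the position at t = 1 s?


Symmetric rest-to-rest: each phase covers (pf-p0)/2 in time T/2. 0.5*a*(T/2)^2 = (pf-p0)/2 => a = 4*(pf-p0)/T^2
a = 4*(9.9-1.9)/7^2 = 0.6531
t = 1 is in the acceleration phase (t <= T/2).
p = p0 + 0.5*a*t^2 = 1.9 + 0.5*0.6531*1^2
= 2.2265


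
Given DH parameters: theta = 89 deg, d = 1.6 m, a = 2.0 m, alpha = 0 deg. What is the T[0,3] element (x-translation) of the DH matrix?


T[0,3] = a * cos(theta)
= 2.0 * cos(89 deg)
= 2.0 * 0.0175
= 0.0349


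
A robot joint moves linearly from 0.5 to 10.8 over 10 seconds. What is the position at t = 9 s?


s = t/T = 9/10 = 0.9
p(t) = p0 + (pf-p0)*s
= 0.5 + (10.8 - 0.5) * 0.9
= 9.77


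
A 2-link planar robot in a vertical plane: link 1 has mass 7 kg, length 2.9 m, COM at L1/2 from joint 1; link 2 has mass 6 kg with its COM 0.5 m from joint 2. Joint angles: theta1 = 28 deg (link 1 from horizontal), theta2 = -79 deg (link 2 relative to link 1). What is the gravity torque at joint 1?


Horizontal distance from joint 1 to link-1 COM:
  x_c1 = (L1/2)*cos(t1) = 1.45 * 0.8829 = 1.2803 m
Horizontal distance from joint 1 to link-2 COM:
  x_c2 = L1*cos(t1) + Lc2*cos(t1+t2)
       = 2.9*0.8829 + 0.5*0.6293 = 2.8752 m
tau1 = m1*g*x_c1 + m2*g*x_c2
     = 7*9.81*1.2803 + 6*9.81*2.8752
     = 87.9164 + 169.2348
     = 257.1512 Nm


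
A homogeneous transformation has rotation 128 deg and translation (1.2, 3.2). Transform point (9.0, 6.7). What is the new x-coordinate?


x' = cos(theta)*px - sin(theta)*py + tx
= -0.6157*9.0 - 0.788*6.7 + 1.2
= -9.6206


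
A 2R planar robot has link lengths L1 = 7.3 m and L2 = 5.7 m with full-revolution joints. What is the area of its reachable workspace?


r_max = L1 + L2 = 13.0 m
r_min = |L1 - L2| = 1.6 m
Area = pi*(r_max^2 - r_min^2)
= pi*(169.0 - 2.56)
= pi * 166.44
= 522.8867 m^2


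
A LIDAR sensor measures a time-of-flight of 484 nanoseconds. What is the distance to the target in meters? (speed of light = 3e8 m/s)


tof = 484 ns = 4.84e-07 s
dist = c * tof / 2
= 3e8 * 4.84e-07 / 2
= 72.6 m


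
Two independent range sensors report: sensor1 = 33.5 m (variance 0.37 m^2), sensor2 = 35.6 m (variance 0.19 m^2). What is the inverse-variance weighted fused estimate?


w1 = (1/var1) / (1/var1 + 1/var2)
   = 2.7027 / (2.7027 + 5.2632) = 0.3393
w2 = 1 - w1 = 0.6607
fused = w1*s1 + w2*s2 = 11.3661 + 23.5214
= 34.8875 m


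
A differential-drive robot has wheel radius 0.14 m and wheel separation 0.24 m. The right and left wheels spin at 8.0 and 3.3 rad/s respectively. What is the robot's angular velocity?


vR = r*wR = 0.14*8.0 = 1.12 m/s
vL = r*wL = 0.14*3.3 = 0.462 m/s
v = (vR+vL)/2 = 0.791 m/s
omega = (vR-vL)/L = 2.7417 rad/s
angular velocity = 2.7417 rad/s


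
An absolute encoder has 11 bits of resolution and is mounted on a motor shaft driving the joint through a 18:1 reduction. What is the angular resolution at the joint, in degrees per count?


counts = 2^11 = 2048
effective counts at joint = 2048 * 18 = 36864
resolution = 360 / 36864
= 0.0098 deg/count


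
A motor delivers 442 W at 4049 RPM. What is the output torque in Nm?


omega = 4049 * 2*pi/60 = 424.0103 rad/s
tau = P / omega = 442 / 424.0103
= 1.0424 Nm


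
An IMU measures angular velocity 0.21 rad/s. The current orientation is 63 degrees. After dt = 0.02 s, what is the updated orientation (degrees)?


delta_theta = w * dt = 0.21 * 0.02 = 0.0042 rad
= 0.2406 deg
theta_new = 63 + 0.2406 = 63.2406 deg


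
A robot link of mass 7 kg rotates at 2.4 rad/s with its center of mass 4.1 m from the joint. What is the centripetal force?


F = m * omega^2 * r
= 7 * 2.4^2 * 4.1
= 7 * 5.76 * 4.1
= 165.312 N


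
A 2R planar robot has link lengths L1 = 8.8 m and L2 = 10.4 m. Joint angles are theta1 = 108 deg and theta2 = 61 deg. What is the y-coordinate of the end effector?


Convert angles to radians: theta1 = 1.885, theta2 = 1.0647
y = L1*sin(theta1) + L2*sin(theta1+theta2)
y = 8.3693 + 1.9844
y = 10.3537


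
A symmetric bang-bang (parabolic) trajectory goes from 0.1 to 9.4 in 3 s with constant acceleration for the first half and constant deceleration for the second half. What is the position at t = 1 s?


Symmetric rest-to-rest: each phase covers (pf-p0)/2 in time T/2. 0.5*a*(T/2)^2 = (pf-p0)/2 => a = 4*(pf-p0)/T^2
a = 4*(9.4-0.1)/3^2 = 4.1333
t = 1 is in the acceleration phase (t <= T/2).
p = p0 + 0.5*a*t^2 = 0.1 + 0.5*4.1333*1^2
= 2.1667


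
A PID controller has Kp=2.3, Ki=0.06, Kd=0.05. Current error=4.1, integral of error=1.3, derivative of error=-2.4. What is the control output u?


u = Kp*e + Ki*int(e) + Kd*de/dt
= 2.3*4.1 + 0.06*1.3 + 0.05*(-2.4)
= 9.43 + 0.078 + -0.12
= 9.388


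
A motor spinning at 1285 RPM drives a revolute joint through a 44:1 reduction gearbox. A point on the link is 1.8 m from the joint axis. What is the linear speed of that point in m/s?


omega_motor = 1285 * 2*pi/60 = 134.5649 rad/s
omega_joint = omega_motor / 44 = 3.0583 rad/s
v = omega_joint * r = 3.0583 * 1.8
= 5.5049 m/s


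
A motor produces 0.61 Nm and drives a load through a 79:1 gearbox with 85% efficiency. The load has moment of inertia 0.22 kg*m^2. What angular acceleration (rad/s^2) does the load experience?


tau_out = tau_motor * N * eta
= 0.61 * 79 * 0.85 = 40.9615 Nm
alpha = tau_out / I = 40.9615 / 0.22
= 186.1886 rad/s^2


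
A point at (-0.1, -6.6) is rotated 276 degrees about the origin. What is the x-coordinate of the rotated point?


x' = x*cos(theta) - y*sin(theta)
cos(276 deg) = 0.1045, sin(276 deg) = -0.9945
x' = -0.1 * 0.1045 - -6.6 * -0.9945
= -0.0105 - 6.5638
= -6.5743


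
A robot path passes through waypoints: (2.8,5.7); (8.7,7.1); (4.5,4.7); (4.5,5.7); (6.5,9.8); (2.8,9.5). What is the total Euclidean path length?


Segment lengths:
  seg1 = sqrt((5.9)^2 + (1.4)^2) = 6.0638
  seg2 = sqrt((-4.2)^2 + (-2.4)^2) = 4.8374
  seg3 = sqrt((0.0)^2 + (1.0)^2) = 1.0
  seg4 = sqrt((2.0)^2 + (4.1)^2) = 4.5618
  seg5 = sqrt((-3.7)^2 + (-0.3)^2) = 3.7121
Total = 20.1751


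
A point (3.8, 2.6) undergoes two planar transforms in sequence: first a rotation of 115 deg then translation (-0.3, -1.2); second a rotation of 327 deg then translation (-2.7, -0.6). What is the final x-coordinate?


After transform 1:
x1 = cos(115)*3.8 - sin(115)*2.6 + -0.3 = -4.2623
y1 = sin(115)*3.8 + cos(115)*2.6 + -1.2 = 1.1452
After transform 2:
x2 = cos(327)*-4.2623 - sin(327)*1.1452 + -2.7
= -5.651


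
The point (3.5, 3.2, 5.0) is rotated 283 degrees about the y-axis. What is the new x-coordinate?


Rotation about y-axis: x' = x*cos(theta) + z*sin(theta)
= 3.5 * 0.225 + 5.0 * -0.9744
= -4.0845


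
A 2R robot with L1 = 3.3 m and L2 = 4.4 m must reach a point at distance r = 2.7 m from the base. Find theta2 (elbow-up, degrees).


cos(theta2) = (r^2 - L1^2 - L2^2) / (2*L1*L2)
cos(theta2) = (7.29 - 10.89 - 19.36) / 29.04
cos(theta2) = -0.790634
theta2 = 142.2448 degrees


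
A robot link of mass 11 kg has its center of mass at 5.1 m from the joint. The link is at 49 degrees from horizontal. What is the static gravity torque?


tau = m*g*L*cos(angle)
= 11 * 9.81 * 5.1 * cos(49 deg)
= 11 * 9.81 * 5.1 * 0.6561
= 361.0562 Nm


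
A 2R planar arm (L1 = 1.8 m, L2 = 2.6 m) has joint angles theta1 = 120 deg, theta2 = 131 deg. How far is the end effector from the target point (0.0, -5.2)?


End effector via forward kinematics:
x = L1*cos(t1) + L2*cos(t1+t2) = -1.7465
y = L1*sin(t1) + L2*sin(t1+t2) = -0.8995
Distance to target:
d = sqrt((0.0 - -1.7465)^2 + (-5.2 - -0.8995)^2)
= sqrt(3.0502 + 18.4943)
= 4.6416 m


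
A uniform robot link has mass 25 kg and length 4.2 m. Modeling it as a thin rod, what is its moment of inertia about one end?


I = (1/3) * m * L^2
= (1/3) * 25 * 4.2^2
= 0.333333 * 25 * 17.64
= 147.0 kg*m^2


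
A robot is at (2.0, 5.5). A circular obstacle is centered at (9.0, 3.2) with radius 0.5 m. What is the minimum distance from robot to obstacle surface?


center_dist = sqrt((2.0-9.0)^2 + (5.5-3.2)^2)
= sqrt(49.0 + 5.29)
= 7.3682
min_dist = center_dist - radius = 7.3682 - 0.5 = 6.8682 m


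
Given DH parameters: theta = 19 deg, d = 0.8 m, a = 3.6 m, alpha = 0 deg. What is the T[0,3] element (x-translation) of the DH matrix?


T[0,3] = a * cos(theta)
= 3.6 * cos(19 deg)
= 3.6 * 0.9455
= 3.4039


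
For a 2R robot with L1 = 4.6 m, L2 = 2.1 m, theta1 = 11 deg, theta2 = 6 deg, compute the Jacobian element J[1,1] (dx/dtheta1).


J[1,1] = -L1*sin(t1) - L2*sin(t1+t2)
= -4.6*sin(11) - 2.1*sin(17)
= -1.4917


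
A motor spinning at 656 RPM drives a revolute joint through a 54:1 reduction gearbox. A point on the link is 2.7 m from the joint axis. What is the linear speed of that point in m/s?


omega_motor = 656 * 2*pi/60 = 68.6962 rad/s
omega_joint = omega_motor / 54 = 1.2722 rad/s
v = omega_joint * r = 1.2722 * 2.7
= 3.4348 m/s


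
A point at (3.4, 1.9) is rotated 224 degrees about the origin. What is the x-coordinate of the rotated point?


x' = x*cos(theta) - y*sin(theta)
cos(224 deg) = -0.7193, sin(224 deg) = -0.6947
x' = 3.4 * -0.7193 - 1.9 * -0.6947
= -2.4458 - -1.3199
= -1.1259


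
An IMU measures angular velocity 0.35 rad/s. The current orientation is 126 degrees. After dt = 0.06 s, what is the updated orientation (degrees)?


delta_theta = w * dt = 0.35 * 0.06 = 0.021 rad
= 1.2032 deg
theta_new = 126 + 1.2032 = 127.2032 deg


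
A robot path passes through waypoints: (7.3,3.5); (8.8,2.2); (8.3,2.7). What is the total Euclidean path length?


Segment lengths:
  seg1 = sqrt((1.5)^2 + (-1.3)^2) = 1.9849
  seg2 = sqrt((-0.5)^2 + (0.5)^2) = 0.7071
Total = 2.6921


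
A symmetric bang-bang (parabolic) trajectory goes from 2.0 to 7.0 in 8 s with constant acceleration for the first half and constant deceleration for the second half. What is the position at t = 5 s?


Symmetric rest-to-rest: each phase covers (pf-p0)/2 in time T/2. 0.5*a*(T/2)^2 = (pf-p0)/2 => a = 4*(pf-p0)/T^2
a = 4*(7.0-2.0)/8^2 = 0.3125
t = 5 is in the deceleration phase (t > T/2).
p = pf - 0.5*a*(T-t)^2 = 7.0 - 0.5*0.3125*3^2
= 5.5938


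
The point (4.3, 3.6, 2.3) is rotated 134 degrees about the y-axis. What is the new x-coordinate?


Rotation about y-axis: x' = x*cos(theta) + z*sin(theta)
= 4.3 * -0.6947 + 2.3 * 0.7193
= -1.3325


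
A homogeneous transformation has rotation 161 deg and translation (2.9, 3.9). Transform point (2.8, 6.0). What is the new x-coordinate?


x' = cos(theta)*px - sin(theta)*py + tx
= -0.9455*2.8 - 0.3256*6.0 + 2.9
= -1.7009


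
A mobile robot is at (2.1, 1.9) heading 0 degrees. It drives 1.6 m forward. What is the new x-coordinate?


x_new = x0 + d*cos(theta)
= 2.1 + 1.6*cos(0)
= 2.1 + 1.6
= 3.7


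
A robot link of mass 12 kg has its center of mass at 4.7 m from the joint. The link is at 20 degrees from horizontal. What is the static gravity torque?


tau = m*g*L*cos(angle)
= 12 * 9.81 * 4.7 * cos(20 deg)
= 12 * 9.81 * 4.7 * 0.9397
= 519.9169 Nm


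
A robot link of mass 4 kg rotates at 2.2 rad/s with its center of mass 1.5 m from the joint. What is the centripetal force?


F = m * omega^2 * r
= 4 * 2.2^2 * 1.5
= 4 * 4.84 * 1.5
= 29.04 N


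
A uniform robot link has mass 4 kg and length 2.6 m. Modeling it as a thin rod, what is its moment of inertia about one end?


I = (1/3) * m * L^2
= (1/3) * 4 * 2.6^2
= 0.333333 * 4 * 6.76
= 9.0133 kg*m^2


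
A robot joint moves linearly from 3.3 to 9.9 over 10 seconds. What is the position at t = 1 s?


s = t/T = 1/10 = 0.1
p(t) = p0 + (pf-p0)*s
= 3.3 + (9.9 - 3.3) * 0.1
= 3.96


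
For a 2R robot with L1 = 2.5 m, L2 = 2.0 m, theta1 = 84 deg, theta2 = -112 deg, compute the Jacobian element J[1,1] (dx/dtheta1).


J[1,1] = -L1*sin(t1) - L2*sin(t1+t2)
= -2.5*sin(84) - 2.0*sin(-28)
= -1.5474


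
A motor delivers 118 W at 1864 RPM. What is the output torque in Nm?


omega = 1864 * 2*pi/60 = 195.1976 rad/s
tau = P / omega = 118 / 195.1976
= 0.6045 Nm


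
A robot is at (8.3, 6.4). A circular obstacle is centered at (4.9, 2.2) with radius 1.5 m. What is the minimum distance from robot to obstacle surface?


center_dist = sqrt((8.3-4.9)^2 + (6.4-2.2)^2)
= sqrt(11.56 + 17.64)
= 5.4037
min_dist = center_dist - radius = 5.4037 - 1.5 = 3.9037 m


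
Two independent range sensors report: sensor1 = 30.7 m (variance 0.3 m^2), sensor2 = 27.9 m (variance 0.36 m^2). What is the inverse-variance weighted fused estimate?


w1 = (1/var1) / (1/var1 + 1/var2)
   = 3.3333 / (3.3333 + 2.7778) = 0.5455
w2 = 1 - w1 = 0.4545
fused = w1*s1 + w2*s2 = 16.7455 + 12.6818
= 29.4273 m


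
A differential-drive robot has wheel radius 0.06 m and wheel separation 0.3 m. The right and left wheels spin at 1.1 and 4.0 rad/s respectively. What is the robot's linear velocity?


vR = r*wR = 0.06*1.1 = 0.066 m/s
vL = r*wL = 0.06*4.0 = 0.24 m/s
v = (vR+vL)/2 = 0.153 m/s
omega = (vR-vL)/L = -0.58 rad/s
linear velocity = 0.153 m/s


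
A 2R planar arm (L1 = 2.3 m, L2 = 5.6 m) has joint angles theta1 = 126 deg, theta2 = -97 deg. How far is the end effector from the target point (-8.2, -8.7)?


End effector via forward kinematics:
x = L1*cos(t1) + L2*cos(t1+t2) = 3.546
y = L1*sin(t1) + L2*sin(t1+t2) = 4.5757
Distance to target:
d = sqrt((-8.2 - 3.546)^2 + (-8.7 - 4.5757)^2)
= sqrt(137.9677 + 176.2435)
= 17.726 m


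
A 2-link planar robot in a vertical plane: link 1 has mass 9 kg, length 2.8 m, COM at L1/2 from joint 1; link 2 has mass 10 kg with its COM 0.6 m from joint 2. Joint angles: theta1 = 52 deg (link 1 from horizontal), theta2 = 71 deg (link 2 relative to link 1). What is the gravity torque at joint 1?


Horizontal distance from joint 1 to link-1 COM:
  x_c1 = (L1/2)*cos(t1) = 1.4 * 0.6157 = 0.8619 m
Horizontal distance from joint 1 to link-2 COM:
  x_c2 = L1*cos(t1) + Lc2*cos(t1+t2)
       = 2.8*0.6157 + 0.6*-0.5446 = 1.3971 m
tau1 = m1*g*x_c1 + m2*g*x_c2
     = 9*9.81*0.8619 + 10*9.81*1.3971
     = 76.0995 + 137.0524
     = 213.1519 Nm


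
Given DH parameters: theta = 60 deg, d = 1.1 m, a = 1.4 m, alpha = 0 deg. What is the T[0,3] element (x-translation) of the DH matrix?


T[0,3] = a * cos(theta)
= 1.4 * cos(60 deg)
= 1.4 * 0.5
= 0.7


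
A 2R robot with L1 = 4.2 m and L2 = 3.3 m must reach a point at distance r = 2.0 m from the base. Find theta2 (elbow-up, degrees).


cos(theta2) = (r^2 - L1^2 - L2^2) / (2*L1*L2)
cos(theta2) = (4.0 - 17.64 - 10.89) / 27.72
cos(theta2) = -0.884921
theta2 = 152.2418 degrees


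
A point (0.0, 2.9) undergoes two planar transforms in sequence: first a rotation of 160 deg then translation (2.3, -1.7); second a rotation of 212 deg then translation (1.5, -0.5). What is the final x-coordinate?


After transform 1:
x1 = cos(160)*0.0 - sin(160)*2.9 + 2.3 = 1.3081
y1 = sin(160)*0.0 + cos(160)*2.9 + -1.7 = -4.4251
After transform 2:
x2 = cos(212)*1.3081 - sin(212)*-4.4251 + 1.5
= -1.9543


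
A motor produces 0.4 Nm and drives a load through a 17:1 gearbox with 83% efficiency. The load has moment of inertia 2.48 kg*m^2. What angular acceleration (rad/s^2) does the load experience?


tau_out = tau_motor * N * eta
= 0.4 * 17 * 0.83 = 5.644 Nm
alpha = tau_out / I = 5.644 / 2.48
= 2.2758 rad/s^2


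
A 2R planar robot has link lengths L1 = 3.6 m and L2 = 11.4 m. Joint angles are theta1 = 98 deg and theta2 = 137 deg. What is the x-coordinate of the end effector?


Convert angles to radians: theta1 = 1.7104, theta2 = 2.3911
x = L1*cos(theta1) + L2*cos(theta1+theta2)
x = -0.501 + -6.5388
x = -7.0398


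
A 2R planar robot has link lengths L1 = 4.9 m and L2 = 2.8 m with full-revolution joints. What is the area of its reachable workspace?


r_max = L1 + L2 = 7.7 m
r_min = |L1 - L2| = 2.1 m
Area = pi*(r_max^2 - r_min^2)
= pi*(59.29 - 4.41)
= pi * 54.88
= 172.4106 m^2


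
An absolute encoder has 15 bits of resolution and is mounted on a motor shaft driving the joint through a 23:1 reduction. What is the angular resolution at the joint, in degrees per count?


counts = 2^15 = 32768
effective counts at joint = 32768 * 23 = 753664
resolution = 360 / 753664
= 4.7767e-04 deg/count


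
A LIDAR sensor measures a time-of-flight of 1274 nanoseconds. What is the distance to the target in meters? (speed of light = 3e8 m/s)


tof = 1274 ns = 1.274e-06 s
dist = c * tof / 2
= 3e8 * 1.274e-06 / 2
= 191.1 m


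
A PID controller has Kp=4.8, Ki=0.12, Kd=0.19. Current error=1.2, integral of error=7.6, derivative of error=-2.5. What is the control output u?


u = Kp*e + Ki*int(e) + Kd*de/dt
= 4.8*1.2 + 0.12*7.6 + 0.19*(-2.5)
= 5.76 + 0.912 + -0.475
= 6.197


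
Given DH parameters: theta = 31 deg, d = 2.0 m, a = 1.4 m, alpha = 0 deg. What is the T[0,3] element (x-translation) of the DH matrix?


T[0,3] = a * cos(theta)
= 1.4 * cos(31 deg)
= 1.4 * 0.8572
= 1.2


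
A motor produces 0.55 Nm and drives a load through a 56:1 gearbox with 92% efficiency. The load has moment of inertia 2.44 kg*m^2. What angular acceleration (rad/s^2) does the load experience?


tau_out = tau_motor * N * eta
= 0.55 * 56 * 0.92 = 28.336 Nm
alpha = tau_out / I = 28.336 / 2.44
= 11.6131 rad/s^2


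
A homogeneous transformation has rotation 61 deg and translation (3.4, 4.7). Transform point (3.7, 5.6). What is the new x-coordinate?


x' = cos(theta)*px - sin(theta)*py + tx
= 0.4848*3.7 - 0.8746*5.6 + 3.4
= 0.2959


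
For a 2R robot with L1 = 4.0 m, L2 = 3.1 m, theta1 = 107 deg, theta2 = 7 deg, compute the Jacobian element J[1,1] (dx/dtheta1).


J[1,1] = -L1*sin(t1) - L2*sin(t1+t2)
= -4.0*sin(107) - 3.1*sin(114)
= -6.6572


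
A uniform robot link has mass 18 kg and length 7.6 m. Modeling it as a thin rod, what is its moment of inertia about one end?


I = (1/3) * m * L^2
= (1/3) * 18 * 7.6^2
= 0.333333 * 18 * 57.76
= 346.56 kg*m^2


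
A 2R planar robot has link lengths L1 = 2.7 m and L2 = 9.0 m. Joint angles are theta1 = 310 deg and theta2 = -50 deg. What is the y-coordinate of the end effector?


Convert angles to radians: theta1 = 5.4105, theta2 = -0.8727
y = L1*sin(theta1) + L2*sin(theta1+theta2)
y = -2.0683 + -8.8633
y = -10.9316


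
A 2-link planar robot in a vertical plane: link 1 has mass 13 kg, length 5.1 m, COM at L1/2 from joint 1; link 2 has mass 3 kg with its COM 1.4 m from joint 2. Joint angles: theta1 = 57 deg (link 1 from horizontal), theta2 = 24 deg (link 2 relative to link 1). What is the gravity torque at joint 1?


Horizontal distance from joint 1 to link-1 COM:
  x_c1 = (L1/2)*cos(t1) = 2.55 * 0.5446 = 1.3888 m
Horizontal distance from joint 1 to link-2 COM:
  x_c2 = L1*cos(t1) + Lc2*cos(t1+t2)
       = 5.1*0.5446 + 1.4*0.1564 = 2.9967 m
tau1 = m1*g*x_c1 + m2*g*x_c2
     = 13*9.81*1.3888 + 3*9.81*2.9967
     = 177.1174 + 88.1919
     = 265.3094 Nm


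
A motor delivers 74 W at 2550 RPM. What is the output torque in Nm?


omega = 2550 * 2*pi/60 = 267.0354 rad/s
tau = P / omega = 74 / 267.0354
= 0.2771 Nm


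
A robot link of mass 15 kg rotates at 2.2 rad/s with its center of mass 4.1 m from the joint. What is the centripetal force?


F = m * omega^2 * r
= 15 * 2.2^2 * 4.1
= 15 * 4.84 * 4.1
= 297.66 N


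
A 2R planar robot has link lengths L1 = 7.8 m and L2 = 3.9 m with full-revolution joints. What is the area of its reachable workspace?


r_max = L1 + L2 = 11.7 m
r_min = |L1 - L2| = 3.9 m
Area = pi*(r_max^2 - r_min^2)
= pi*(136.89 - 15.21)
= pi * 121.68
= 382.269 m^2
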